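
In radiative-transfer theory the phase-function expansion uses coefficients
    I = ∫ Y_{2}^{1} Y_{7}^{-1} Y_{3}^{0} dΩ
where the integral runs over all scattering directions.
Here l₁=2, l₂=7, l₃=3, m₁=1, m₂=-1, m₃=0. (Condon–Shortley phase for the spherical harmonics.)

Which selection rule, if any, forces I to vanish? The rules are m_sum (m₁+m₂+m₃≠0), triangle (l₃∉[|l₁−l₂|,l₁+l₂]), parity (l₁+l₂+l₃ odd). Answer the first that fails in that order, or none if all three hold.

Σmᵢ = 0  ✓
l₃∈[|l₁−l₂|,l₁+l₂]=[5,9], have l₃=3  ✗
Σlᵢ = 12 ⇒ even

triangle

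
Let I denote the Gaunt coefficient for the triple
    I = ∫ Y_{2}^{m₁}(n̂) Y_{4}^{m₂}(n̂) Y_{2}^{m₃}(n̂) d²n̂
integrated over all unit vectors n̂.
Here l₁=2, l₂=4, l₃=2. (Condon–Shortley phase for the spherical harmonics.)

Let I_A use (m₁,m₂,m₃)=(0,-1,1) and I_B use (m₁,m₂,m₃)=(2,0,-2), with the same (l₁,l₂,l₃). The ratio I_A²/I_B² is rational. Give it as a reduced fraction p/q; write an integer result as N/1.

30/1

Shared (l₁,l₂,l₃)=(2,4,2): N and (l;000)² cancel in I_A²/I_B².
A: Δ = 4!·0!·4!/9! = 1/630; Racah Σ t=2..2: t=2:+1/24 = 1/24; ⇒ 3j(2 4 2; 0 -1 1)² = 1/21, sgn -1
B: Δ = 4!·0!·4!/9! = 1/630; Racah Σ t=0..0: t=0:+1/576 = 1/576; ⇒ 3j(2 4 2; 2 0 -2)² = 1/630, sgn +1
I_A²/I_B² = (1/21)/(1/630) = 30/1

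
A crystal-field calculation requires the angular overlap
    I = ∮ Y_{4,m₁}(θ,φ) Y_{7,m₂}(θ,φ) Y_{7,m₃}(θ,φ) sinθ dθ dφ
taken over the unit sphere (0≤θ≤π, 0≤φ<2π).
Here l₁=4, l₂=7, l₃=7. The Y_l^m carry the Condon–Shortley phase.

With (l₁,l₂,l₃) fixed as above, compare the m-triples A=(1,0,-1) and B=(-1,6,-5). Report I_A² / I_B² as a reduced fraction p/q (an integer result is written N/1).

l's match ⇒ only the (l;m) 3-j factors differ between A and B.
A: triangle coeff Δ(4,7,7) = 1/58198140; Σ_t [0,3]: t=0:+1/4354560 t=1:−1/414720 t=2:+1/345600 t=3:−1/2488320 = 1/3225600; (3j)²=81/92378 [(4 7 7; 1 0 -1)], sign=+1
B: triangle coeff Δ(4,7,7) = 1/58198140; Σ_t [3,4]: t=3:−1/87091200 t=4:+1/52254720 = 1/130636800; (3j)²=88/20349 [(4 7 7; -1 6 -5)], sign=+1
I_A²/I_B² = (81/92378)/(88/20349) = 5103/25168

5103/25168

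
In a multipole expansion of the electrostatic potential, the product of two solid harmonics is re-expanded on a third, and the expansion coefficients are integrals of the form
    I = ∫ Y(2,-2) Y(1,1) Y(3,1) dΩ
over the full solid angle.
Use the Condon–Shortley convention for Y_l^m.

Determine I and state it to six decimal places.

Rules hold: Σm=0, L=6 even, 1≤3≤3.
N = 5·3·7 = 105
Δ = 0!·4!·2!/7! = 1/105
Racah Σ t=0..0: t=0:+1/4 = 1/4
⇒ 3j(2 1 3; 0 0 0)² = 3/35, sgn -1
Racah Σ t=0..0: t=0:+1/48 = 1/48
⇒ 3j(2 1 3; -2 1 1)² = 1/105, sgn +1
4πI² = N·(3j₀)²·(3jₘ)² = 3/35
I = -1·√(0.0857143/4π) = -0.08258890

-0.082589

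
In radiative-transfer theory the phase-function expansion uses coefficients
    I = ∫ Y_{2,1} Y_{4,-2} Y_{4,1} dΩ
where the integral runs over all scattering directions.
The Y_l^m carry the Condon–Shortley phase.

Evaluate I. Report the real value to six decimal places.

0.127700

m-sum 0 ✓  L=10 even ✓  2≤4≤6 ✓
Π(2lᵢ+1) = 5×9×9 = 405
triangle coeff Δ(2,4,4) = 1/13860
Σ_t [0,2]: t=0:+1/192 t=1:−1/36 t=2:+1/192 = -5/288
(3j)²=20/693 [(2 4 4; 0 0 0)], sign=-1
Σ_t [0,1]: t=0:+1/96 t=1:−1/240 = 1/160
(3j)²=27/1540 [(2 4 4; 1 -2 1)], sign=-1
⇒ 4πI² = 1215/5929
I = (+1)√(1215/5929/(4π)) = 0.12770047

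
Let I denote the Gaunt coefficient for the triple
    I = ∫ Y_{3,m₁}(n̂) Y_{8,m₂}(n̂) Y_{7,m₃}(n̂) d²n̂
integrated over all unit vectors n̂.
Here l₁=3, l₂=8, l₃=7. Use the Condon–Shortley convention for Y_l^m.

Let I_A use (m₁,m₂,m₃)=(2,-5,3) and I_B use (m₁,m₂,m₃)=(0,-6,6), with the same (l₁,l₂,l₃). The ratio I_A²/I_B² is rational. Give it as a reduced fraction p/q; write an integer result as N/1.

Same 3,8,7: normalisation and zero-m 3j drop out of the ratio.
A: Δ: 4! 2! 12! / 19! → 1/5290740; sum: t=0:+1/52254720 t=1:−1/87091200 = 1/130636800; 3j²(3 8 7; 2 -5 3) = Δ·Π!·Σ² = 88/20349  (sign +1)
B: Δ: 4! 2! 12! / 19! → 1/5290740; sum: t=1:−1/479001600 t=2:+1/1916006400 = -1/638668800; 3j²(3 8 7; 0 -6 6) = Δ·Π!·Σ² = 117/6460  (sign +1)
I_A²/I_B² = (88/20349)/(117/6460) = 1760/7371

1760/7371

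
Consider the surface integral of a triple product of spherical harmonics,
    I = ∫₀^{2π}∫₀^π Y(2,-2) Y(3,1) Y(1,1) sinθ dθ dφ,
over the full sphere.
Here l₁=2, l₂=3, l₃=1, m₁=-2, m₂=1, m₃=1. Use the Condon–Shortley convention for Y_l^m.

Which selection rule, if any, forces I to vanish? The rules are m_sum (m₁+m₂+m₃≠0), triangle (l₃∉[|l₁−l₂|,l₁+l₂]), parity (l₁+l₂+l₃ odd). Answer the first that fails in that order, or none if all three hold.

none

Σmᵢ = 0  ✓
l₃∈[|l₁−l₂|,l₁+l₂]=[1,5], have l₃=1  ✓
Σlᵢ = 6 ⇒ even  ✓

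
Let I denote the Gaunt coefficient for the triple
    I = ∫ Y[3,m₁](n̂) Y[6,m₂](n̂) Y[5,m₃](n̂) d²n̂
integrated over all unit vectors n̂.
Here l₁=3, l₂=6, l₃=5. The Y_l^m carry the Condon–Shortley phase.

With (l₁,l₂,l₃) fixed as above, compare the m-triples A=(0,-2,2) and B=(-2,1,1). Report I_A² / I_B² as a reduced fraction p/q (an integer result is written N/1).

4/21

Same 3,6,5: normalisation and zero-m 3j drop out of the ratio.
A: Δ: 4! 2! 8! / 15! → 1/675675; sum: t=1:−1/8640 t=2:+1/5760 t=3:−1/60480 = 1/24192; 3j²(3 6 5; 0 -2 2) = Δ·Π!·Σ² = 8/3003  (sign -1)
B: Δ: 4! 2! 8! / 15! → 1/675675; sum: t=3:−1/6912 t=4:+1/17280 = -1/11520; 3j²(3 6 5; -2 1 1) = Δ·Π!·Σ² = 2/143  (sign -1)
I_A²/I_B² = (8/3003)/(2/143) = 4/21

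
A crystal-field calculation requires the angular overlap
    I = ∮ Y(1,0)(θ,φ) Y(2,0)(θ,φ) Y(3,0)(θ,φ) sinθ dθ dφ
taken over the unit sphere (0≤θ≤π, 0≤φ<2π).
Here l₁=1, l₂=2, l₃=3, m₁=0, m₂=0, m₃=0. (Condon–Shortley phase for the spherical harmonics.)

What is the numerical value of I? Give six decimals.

0.247767

m-sum 0 ✓  L=6 even ✓  1≤3≤3 ✓
Π(2lᵢ+1) = 3×5×7 = 105
triangle coeff Δ(1,2,3) = 1/105
Σ_t [0,0]: t=0:+1/4 = 1/4
(3j)²=3/35 [(1 2 3; 0 0 0)], sign=-1
(m-triple is (0,0,0) — same symbol as above.)
⇒ 4πI² = 27/35
I = (+1)√(27/35/(4π)) = 0.24776670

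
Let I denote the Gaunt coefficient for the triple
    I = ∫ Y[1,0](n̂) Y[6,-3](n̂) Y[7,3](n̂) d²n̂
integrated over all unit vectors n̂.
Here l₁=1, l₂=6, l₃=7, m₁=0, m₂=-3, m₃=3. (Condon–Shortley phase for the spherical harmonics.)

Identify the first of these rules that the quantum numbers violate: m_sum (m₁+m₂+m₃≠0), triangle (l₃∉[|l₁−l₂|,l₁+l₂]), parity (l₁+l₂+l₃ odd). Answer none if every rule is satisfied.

none

m₁+m₂+m₃ = 0 − 3 + 3 = 0  ✓
triangle: |1−6|=5 ≤ l₃=7 ≤ 1+6=7  ✓
parity: l₁+l₂+l₃ = 14 is even  ✓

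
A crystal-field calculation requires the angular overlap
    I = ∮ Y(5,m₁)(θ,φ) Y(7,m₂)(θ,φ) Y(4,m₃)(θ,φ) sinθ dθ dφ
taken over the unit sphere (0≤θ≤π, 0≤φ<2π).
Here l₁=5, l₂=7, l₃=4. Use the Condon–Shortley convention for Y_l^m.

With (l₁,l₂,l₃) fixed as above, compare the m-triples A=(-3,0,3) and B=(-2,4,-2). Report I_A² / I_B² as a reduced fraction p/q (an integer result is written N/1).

Same 5,7,4: normalisation and zero-m 3j drop out of the ratio.
A: Δ: 8! 2! 6! / 17! → 1/6126120; sum: t=6:+1/345600 t=7:−1/3628800 = 19/7257600; 3j²(5 7 4; -3 0 3) = Δ·Π!·Σ² = 2527/218790  (sign -1)
B: Δ: 8! 2! 6! / 17! → 1/6126120; sum: t=5:−1/1036800 t=6:+1/172800 t=7:−1/483840 = 1/362880; 3j²(5 7 4; -2 4 -2) = Δ·Π!·Σ² = 20/1547  (sign +1)
I_A²/I_B² = (2527/218790)/(20/1547) = 17689/19800

17689/19800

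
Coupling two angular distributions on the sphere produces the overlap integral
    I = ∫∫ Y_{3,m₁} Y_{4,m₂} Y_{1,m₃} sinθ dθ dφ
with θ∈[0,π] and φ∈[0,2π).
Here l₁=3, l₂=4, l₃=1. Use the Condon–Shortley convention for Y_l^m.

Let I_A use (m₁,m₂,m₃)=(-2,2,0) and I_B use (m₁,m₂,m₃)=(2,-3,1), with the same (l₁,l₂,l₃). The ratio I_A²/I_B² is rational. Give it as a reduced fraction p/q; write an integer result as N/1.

l's match ⇒ only the (l;m) 3-j factors differ between A and B.
A: triangle coeff Δ(3,4,1) = 1/252; Σ_t [5,5]: t=5:−1/120 = -1/120; (3j)²=1/21 [(3 4 1; -2 2 0)], sign=+1
B: triangle coeff Δ(3,4,1) = 1/252; Σ_t [1,1]: t=1:−1/240 = -1/240; (3j)²=1/12 [(3 4 1; 2 -3 1)], sign=-1
I_A²/I_B² = (1/21)/(1/12) = 4/7

4/7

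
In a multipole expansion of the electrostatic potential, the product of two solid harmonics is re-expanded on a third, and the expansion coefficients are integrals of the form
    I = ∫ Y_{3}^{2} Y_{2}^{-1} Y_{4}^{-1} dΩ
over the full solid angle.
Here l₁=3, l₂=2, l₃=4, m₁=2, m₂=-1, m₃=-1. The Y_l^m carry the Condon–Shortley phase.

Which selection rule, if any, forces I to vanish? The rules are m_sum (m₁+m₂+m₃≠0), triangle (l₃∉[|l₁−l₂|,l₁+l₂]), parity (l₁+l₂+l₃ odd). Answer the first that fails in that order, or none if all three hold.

parity

azimuthal sum: 2 − 1 − 1 = 0  ✓
1 ≤ 4 ≤ 5 (triangle on l)  ✓
L = 3 + 2 + 4 = 9 (odd)  ✗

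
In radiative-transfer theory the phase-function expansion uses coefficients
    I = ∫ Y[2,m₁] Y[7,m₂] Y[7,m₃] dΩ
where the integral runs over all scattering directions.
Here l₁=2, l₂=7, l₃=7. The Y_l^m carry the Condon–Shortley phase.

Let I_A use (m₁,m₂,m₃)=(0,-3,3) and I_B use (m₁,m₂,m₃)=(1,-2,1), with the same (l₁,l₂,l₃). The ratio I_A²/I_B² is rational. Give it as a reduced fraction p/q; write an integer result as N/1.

841/729

Same 2,7,7: normalisation and zero-m 3j drop out of the ratio.
A: Δ: 2! 2! 12! / 17! → 1/185640; sum: t=0:+1/3870720 t=1:−1/2177280 t=2:+1/29030400 = -29/174182400; 3j²(2 7 7; 0 -3 3) = Δ·Π!·Σ² = 841/185640  (sign -1)
B: Δ: 2! 2! 12! / 17! → 1/185640; sum: t=0:+1/1209600 t=1:−1/1935360 = 1/3225600; 3j²(2 7 7; 1 -2 1) = Δ·Π!·Σ² = 243/61880  (sign +1)
I_A²/I_B² = (841/185640)/(243/61880) = 841/729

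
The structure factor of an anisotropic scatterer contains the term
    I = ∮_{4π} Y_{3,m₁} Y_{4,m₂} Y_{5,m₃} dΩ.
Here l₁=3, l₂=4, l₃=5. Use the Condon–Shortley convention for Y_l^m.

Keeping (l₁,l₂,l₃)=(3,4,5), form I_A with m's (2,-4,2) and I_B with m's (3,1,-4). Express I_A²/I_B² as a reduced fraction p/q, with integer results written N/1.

28/81

l's match ⇒ only the (l;m) 3-j factors differ between A and B.
A: triangle coeff Δ(3,4,5) = 1/180180; Σ_t [0,0]: t=0:+1/8640 = 1/8640; (3j)²=14/1287 [(3 4 5; 2 -4 2)], sign=-1
B: triangle coeff Δ(3,4,5) = 1/180180; Σ_t [0,0]: t=0:+1/5760 = 1/5760; (3j)²=9/286 [(3 4 5; 3 1 -4)], sign=-1
I_A²/I_B² = (14/1287)/(9/286) = 28/81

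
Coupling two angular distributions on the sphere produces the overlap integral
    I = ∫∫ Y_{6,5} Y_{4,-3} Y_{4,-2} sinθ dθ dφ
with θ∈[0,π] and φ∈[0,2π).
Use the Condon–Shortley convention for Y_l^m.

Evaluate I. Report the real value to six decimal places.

m-sum 0 ✓  L=14 even ✓  2≤4≤10 ✓
Π(2lᵢ+1) = 13×9×9 = 1053
triangle coeff Δ(6,4,4) = 1/1261260
Σ_t [2,4]: t=2:+1/4608 t=3:−1/1296 t=4:+1/4608 = -7/20736
(3j)²=20/1287 [(6 4 4; 0 0 0)], sign=-1
Σ_t [0,1]: t=0:+1/86400 t=1:−1/172800 = 1/172800
(3j)²=1/130 [(6 4 4; 5 -3 -2)], sign=+1
⇒ 4πI² = 18/143
I = (-1)√(18/143/(4π)) = -0.10008369

-0.100084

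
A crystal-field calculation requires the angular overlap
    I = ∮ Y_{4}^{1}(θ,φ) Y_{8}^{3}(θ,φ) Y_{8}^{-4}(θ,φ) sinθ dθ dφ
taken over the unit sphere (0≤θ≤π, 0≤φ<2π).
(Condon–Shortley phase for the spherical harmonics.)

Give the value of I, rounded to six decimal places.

Rules hold: Σm=0, L=20 even, 4≤8≤12.
N = 9·17·17 = 2601
Δ = 4!·4!·12!/21! = 1/185175900
Racah Σ t=0..4: t=0:+1/557383680 t=1:−1/21772800 t=2:+1/8294400 t=3:−1/21772800 t=4:+1/557383680 = 1/30965760
⇒ 3j(4 8 8; 0 0 0)² = 36/4199, sgn +1
Racah Σ t=0..3: t=0:+1/5748019200 t=1:−1/174182400 t=2:+1/52254720 t=3:−1/139345920 = 7/1094860800
⇒ 3j(4 8 8; 1 3 -4)² = 147/16796, sgn +1
4πI² = N·(3j₀)²·(3jₘ)² = 11907/61009
I = +1·√(0.195168/4π) = 0.12462331

0.124623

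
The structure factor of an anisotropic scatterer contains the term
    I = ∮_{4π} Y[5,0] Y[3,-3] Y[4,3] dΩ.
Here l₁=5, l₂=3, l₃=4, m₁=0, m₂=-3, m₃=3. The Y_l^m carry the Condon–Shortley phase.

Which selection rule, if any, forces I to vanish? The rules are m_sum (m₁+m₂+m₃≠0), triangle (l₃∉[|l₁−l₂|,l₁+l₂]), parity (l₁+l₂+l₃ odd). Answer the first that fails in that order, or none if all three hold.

none

m₁+m₂+m₃ = 0 − 3 + 3 = 0  ✓
triangle: |5−3|=2 ≤ l₃=4 ≤ 5+3=8  ✓
parity: l₁+l₂+l₃ = 12 is even  ✓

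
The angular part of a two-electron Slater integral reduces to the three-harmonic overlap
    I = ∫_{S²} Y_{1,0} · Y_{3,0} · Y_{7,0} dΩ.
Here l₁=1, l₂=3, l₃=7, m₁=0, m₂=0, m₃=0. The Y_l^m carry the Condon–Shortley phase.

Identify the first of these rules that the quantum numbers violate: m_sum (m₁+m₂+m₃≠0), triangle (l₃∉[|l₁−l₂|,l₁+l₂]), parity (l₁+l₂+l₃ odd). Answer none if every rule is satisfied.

triangle

m₁+m₂+m₃ = 0 + 0 + 0 = 0  ✓
triangle: |1−3|=2 ≤ l₃=7 ≤ 1+3=4  ✗
parity: l₁+l₂+l₃ = 11 is odd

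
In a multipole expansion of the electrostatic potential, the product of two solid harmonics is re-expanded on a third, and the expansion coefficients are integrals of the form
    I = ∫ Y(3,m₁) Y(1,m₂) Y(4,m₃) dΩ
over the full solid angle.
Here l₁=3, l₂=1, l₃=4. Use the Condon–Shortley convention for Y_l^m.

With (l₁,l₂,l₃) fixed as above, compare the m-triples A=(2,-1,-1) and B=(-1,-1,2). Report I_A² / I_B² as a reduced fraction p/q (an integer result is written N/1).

1/5

Same 3,1,4: normalisation and zero-m 3j drop out of the ratio.
A: Δ: 0! 6! 2! / 9! → 1/252; sum: t=0:+1/240 = 1/240; 3j²(3 1 4; 2 -1 -1) = Δ·Π!·Σ² = 1/84  (sign -1)
B: Δ: 0! 6! 2! / 9! → 1/252; sum: t=0:+1/96 = 1/96; 3j²(3 1 4; -1 -1 2) = Δ·Π!·Σ² = 5/84  (sign +1)
I_A²/I_B² = (1/84)/(5/84) = 1/5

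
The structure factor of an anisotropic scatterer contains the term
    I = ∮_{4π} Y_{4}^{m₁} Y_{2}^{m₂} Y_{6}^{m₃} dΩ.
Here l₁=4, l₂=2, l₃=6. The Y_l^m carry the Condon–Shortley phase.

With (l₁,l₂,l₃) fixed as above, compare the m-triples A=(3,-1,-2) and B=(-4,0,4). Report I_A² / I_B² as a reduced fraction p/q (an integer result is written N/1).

Shared (l₁,l₂,l₃)=(4,2,6): N and (l;000)² cancel in I_A²/I_B².
A: Δ = 0!·8!·4!/13! = 1/6435; Racah Σ t=0..0: t=0:+1/30240 = 1/30240; ⇒ 3j(4 2 6; 3 -1 -2)² = 32/6435, sgn +1
B: Δ = 0!·8!·4!/13! = 1/6435; Racah Σ t=0..0: t=0:+1/161280 = 1/161280; ⇒ 3j(4 2 6; -4 0 4)² = 1/143, sgn +1
I_A²/I_B² = (32/6435)/(1/143) = 32/45

32/45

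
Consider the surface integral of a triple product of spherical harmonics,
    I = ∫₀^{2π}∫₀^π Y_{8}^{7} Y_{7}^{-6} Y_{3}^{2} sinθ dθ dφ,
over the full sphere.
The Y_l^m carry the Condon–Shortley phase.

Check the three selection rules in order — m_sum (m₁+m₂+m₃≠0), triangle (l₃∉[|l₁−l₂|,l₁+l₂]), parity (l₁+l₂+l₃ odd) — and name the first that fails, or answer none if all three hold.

m_sum

azimuthal sum: 7 − 6 + 2 = 3  ✗
1 ≤ 3 ≤ 15 (triangle on l)
L = 8 + 7 + 3 = 18 (even)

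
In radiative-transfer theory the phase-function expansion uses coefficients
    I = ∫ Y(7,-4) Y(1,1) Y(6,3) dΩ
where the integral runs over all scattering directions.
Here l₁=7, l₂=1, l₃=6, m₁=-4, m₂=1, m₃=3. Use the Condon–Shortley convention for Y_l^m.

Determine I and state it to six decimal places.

Rules hold: Σm=0, L=14 even, 6≤6≤8.
N = 15·3·13 = 585
Δ = 2!·12!·0!/15! = 1/1365
Racah Σ t=1..1: t=1:−1/518400 = -1/518400
⇒ 3j(7 1 6; 0 0 0)² = 7/195, sgn -1
Racah Σ t=2..2: t=2:+1/4354560 = 1/4354560
⇒ 3j(7 1 6; -4 1 3)² = 11/273, sgn -1
4πI² = N·(3j₀)²·(3jₘ)² = 11/13
I = +1·√(0.846154/4π) = 0.25948947

0.259489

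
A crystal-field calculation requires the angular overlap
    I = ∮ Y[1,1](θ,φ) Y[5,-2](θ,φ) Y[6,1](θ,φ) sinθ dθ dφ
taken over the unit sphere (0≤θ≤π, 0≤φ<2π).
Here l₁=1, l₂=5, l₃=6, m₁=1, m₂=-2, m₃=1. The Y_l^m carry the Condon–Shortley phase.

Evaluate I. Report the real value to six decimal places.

-0.129207

Rules hold: Σm=0, L=12 even, 4≤6≤6.
N = 3·11·13 = 429
Δ = 0!·2!·10!/13! = 1/858
Racah Σ t=0..0: t=0:+1/14400 = 1/14400
⇒ 3j(1 5 6; 0 0 0)² = 6/143, sgn +1
Racah Σ t=0..0: t=0:+1/60480 = 1/60480
⇒ 3j(1 5 6; 1 -2 1)² = 5/429, sgn -1
4πI² = N·(3j₀)²·(3jₘ)² = 30/143
I = -1·√(0.20979/4π) = -0.12920749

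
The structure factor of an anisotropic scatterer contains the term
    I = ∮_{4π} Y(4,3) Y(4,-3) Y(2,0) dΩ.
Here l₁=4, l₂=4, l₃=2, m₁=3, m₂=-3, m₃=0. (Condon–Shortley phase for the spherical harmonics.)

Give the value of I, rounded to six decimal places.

m-sum 0 ✓  L=10 even ✓  0≤2≤8 ✓
Π(2lᵢ+1) = 9×9×5 = 405
triangle coeff Δ(4,4,2) = 1/13860
Σ_t [2,4]: t=2:+1/192 t=3:−1/36 t=4:+1/192 = -5/288
(3j)²=20/693 [(4 4 2; 0 0 0)], sign=-1
Σ_t [0,1]: t=0:+1/720 t=1:−1/480 = -1/1440
(3j)²=7/1980 [(4 4 2; 3 -3 0)], sign=-1
⇒ 4πI² = 5/121
I = (+1)√(5/121/(4π)) = 0.05734392

0.057344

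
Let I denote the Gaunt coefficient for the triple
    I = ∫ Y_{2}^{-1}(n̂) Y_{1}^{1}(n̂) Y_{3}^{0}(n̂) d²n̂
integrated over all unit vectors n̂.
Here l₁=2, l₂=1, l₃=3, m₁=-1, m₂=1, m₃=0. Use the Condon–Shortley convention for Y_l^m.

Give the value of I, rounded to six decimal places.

Rules hold: Σm=0, L=6 even, 1≤3≤3.
N = 5·3·7 = 105
Δ = 0!·4!·2!/7! = 1/105
Racah Σ t=0..0: t=0:+1/4 = 1/4
⇒ 3j(2 1 3; 0 0 0)² = 3/35, sgn -1
Racah Σ t=0..0: t=0:+1/12 = 1/12
⇒ 3j(2 1 3; -1 1 0)² = 1/35, sgn -1
4πI² = N·(3j₀)²·(3jₘ)² = 9/35
I = +1·√(0.257143/4π) = 0.14304817

0.143048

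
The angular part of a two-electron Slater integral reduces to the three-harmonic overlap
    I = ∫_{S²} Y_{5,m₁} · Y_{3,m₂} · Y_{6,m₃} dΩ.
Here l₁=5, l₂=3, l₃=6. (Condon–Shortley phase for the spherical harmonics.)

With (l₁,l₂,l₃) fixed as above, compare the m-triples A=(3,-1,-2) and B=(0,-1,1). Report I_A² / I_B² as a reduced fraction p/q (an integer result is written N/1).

7/2

l's match ⇒ only the (l;m) 3-j factors differ between A and B.
A: triangle coeff Δ(5,3,6) = 1/675675; Σ_t [0,2]: t=0:+1/11520 t=1:−1/30240 t=2:+1/1935360 = 1/18432; (3j)²=7/429 [(5 3 6; 3 -1 -2)], sign=+1
B: triangle coeff Δ(5,3,6) = 1/675675; Σ_t [0,2]: t=0:+1/5760 t=1:−1/3456 t=2:+1/34560 = -1/11520; (3j)²=2/429 [(5 3 6; 0 -1 1)], sign=+1
I_A²/I_B² = (7/429)/(2/429) = 7/2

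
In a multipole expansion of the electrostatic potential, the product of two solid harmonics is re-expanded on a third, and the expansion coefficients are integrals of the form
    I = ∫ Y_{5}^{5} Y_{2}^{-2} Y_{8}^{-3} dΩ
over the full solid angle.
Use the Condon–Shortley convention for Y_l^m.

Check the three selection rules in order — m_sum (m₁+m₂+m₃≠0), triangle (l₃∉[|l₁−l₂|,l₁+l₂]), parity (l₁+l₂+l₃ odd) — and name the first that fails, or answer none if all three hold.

Σmᵢ = 0  ✓
l₃∈[|l₁−l₂|,l₁+l₂]=[3,7], have l₃=8  ✗
Σlᵢ = 15 ⇒ odd

triangle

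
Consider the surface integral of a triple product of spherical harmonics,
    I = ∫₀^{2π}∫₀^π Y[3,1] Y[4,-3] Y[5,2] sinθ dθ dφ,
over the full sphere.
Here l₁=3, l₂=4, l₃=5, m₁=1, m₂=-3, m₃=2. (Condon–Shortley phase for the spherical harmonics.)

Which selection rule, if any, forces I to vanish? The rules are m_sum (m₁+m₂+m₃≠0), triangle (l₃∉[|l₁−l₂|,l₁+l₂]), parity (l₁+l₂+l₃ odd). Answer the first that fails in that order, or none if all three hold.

azimuthal sum: 1 − 3 + 2 = 0  ✓
1 ≤ 5 ≤ 7 (triangle on l)  ✓
L = 3 + 4 + 5 = 12 (even)  ✓

none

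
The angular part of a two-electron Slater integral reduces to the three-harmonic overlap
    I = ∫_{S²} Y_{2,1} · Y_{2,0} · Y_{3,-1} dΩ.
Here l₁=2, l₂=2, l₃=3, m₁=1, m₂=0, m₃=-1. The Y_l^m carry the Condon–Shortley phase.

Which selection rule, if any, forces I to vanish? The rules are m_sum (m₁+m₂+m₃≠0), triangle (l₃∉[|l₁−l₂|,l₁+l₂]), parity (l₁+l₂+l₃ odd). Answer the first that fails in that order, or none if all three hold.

azimuthal sum: 1 + 0 − 1 = 0  ✓
0 ≤ 3 ≤ 4 (triangle on l)  ✓
L = 2 + 2 + 3 = 7 (odd)  ✗

parity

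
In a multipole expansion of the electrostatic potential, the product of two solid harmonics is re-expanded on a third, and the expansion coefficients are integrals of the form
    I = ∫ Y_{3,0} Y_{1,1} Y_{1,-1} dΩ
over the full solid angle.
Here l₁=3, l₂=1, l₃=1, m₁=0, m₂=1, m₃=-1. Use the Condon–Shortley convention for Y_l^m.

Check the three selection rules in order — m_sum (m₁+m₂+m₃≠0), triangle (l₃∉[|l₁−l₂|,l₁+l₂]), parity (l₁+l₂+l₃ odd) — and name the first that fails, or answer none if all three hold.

m₁+m₂+m₃ = 0 + 1 − 1 = 0  ✓
triangle: |3−1|=2 ≤ l₃=1 ≤ 3+1=4  ✗
parity: l₁+l₂+l₃ = 5 is odd

triangle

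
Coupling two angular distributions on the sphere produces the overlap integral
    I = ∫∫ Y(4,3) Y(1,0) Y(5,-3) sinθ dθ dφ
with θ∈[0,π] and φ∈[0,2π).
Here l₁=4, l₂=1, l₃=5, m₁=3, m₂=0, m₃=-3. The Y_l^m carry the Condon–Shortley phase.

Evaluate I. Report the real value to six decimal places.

-0.196426

m-sum 0 ✓  L=10 even ✓  3≤5≤5 ✓
Π(2lᵢ+1) = 9×3×11 = 297
triangle coeff Δ(4,1,5) = 1/495
Σ_t [0,0]: t=0:+1/576 = 1/576
(3j)²=5/99 [(4 1 5; 0 0 0)], sign=-1
Σ_t [0,0]: t=0:+1/5040 = 1/5040
(3j)²=16/495 [(4 1 5; 3 0 -3)], sign=+1
⇒ 4πI² = 16/33
I = (-1)√(16/33/(4π)) = -0.19642560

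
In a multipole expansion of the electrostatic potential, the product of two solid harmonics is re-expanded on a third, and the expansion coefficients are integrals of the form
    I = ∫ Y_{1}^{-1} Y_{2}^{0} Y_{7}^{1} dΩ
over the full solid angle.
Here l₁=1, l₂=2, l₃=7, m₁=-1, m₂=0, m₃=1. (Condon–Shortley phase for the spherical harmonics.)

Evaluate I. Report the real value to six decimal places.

|1−2|≤7≤1+2 violated ⇒ I = 0

0.000000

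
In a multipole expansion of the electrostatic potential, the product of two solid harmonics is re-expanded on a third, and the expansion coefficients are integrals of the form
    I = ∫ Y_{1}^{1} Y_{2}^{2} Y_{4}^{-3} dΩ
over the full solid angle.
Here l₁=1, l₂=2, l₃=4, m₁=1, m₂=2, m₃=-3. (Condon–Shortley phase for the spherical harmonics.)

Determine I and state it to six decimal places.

l₃=4 ∉ [1,3] — triangle fails ⇒ I = 0

0.000000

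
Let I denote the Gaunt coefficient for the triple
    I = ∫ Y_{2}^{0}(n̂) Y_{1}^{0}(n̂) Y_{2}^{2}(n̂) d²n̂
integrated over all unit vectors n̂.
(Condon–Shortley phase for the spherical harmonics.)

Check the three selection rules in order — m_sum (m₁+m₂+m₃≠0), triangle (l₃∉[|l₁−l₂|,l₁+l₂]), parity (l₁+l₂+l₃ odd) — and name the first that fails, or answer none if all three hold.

azimuthal sum: 0 + 0 + 2 = 2  ✗
1 ≤ 2 ≤ 3 (triangle on l)
L = 2 + 1 + 2 = 5 (odd)

m_sum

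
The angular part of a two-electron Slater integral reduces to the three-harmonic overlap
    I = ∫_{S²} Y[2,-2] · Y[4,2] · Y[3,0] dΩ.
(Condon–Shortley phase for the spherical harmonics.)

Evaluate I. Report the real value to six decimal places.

0.000000

L=9 odd ⇒ parity kills the (l;000) factor ⇒ I = 0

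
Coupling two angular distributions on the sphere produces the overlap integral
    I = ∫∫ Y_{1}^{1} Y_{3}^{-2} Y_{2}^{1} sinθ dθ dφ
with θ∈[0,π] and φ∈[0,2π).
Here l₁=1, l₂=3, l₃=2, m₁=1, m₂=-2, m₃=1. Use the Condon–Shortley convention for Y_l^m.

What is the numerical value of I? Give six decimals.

0.261169

Checks pass: Σm=0; 6 even; l₃=2∈[2,4].
(2·1+1)(2·3+1)(2·2+1) = 105
Δ: 2! 0! 4! / 7! → 1/105
sum: t=1:−1/4 = -1/4
3j²(1 3 2; 0 0 0) = Δ·Π!·Σ² = 3/35  (sign -1)
sum: t=0:+1/12 = 1/12
3j²(1 3 2; 1 -2 1) = Δ·Π!·Σ² = 2/21  (sign -1)
combine: 4πI² = 105·3/35·2/21 = 6/7
take √, sign +1: I = 0.26116903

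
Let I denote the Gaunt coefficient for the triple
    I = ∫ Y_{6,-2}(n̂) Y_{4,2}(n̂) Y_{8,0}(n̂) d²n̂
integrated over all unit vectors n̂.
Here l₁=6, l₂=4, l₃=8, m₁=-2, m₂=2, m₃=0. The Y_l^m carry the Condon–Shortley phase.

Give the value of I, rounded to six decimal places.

Checks pass: Σm=0; 18 even; l₃=8∈[2,10].
(2·6+1)(2·4+1)(2·8+1) = 1989
Δ: 2! 10! 6! / 19! → 1/23279256
sum: t=0:+1/1658880 t=1:−1/518400 t=2:+1/1658880 = -1/1382400
3j²(6 4 8; 0 0 0) = Δ·Π!·Σ² = 504/46189  (sign -1)
sum: t=0:+1/116121600 t=1:−1/3628800 t=2:+1/1658880 = 13/38707200
3j²(6 4 8; -2 2 0) = Δ·Π!·Σ² = 39/3553  (sign +1)
combine: 4πI² = 1989·504/46189·39/3553 = 176904/742577
take √, sign -1: I = -0.13768707

-0.137687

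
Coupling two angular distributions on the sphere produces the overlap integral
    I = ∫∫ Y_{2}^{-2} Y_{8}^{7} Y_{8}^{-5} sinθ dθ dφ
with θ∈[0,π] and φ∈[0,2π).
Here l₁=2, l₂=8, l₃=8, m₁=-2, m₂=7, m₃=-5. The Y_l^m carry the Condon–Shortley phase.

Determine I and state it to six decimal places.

0.096220

Checks pass: Σm=0; 18 even; l₃=8∈[6,10].
(2·2+1)(2·8+1)(2·8+1) = 1445
Δ: 2! 2! 14! / 19! → 1/348840
sum: t=0:+1/116121600 t=1:−1/25401600 t=2:+1/116121600 = -1/45158400
3j²(2 8 8; 0 0 0) = Δ·Π!·Σ² = 24/1615  (sign -1)
sum: t=2:+1/24908083200 = 1/24908083200
3j²(2 8 8; -2 7 -5) = Δ·Π!·Σ² = 7/1292  (sign -1)
combine: 4πI² = 1445·24/1615·7/1292 = 42/361
take √, sign +1: I = 0.09622017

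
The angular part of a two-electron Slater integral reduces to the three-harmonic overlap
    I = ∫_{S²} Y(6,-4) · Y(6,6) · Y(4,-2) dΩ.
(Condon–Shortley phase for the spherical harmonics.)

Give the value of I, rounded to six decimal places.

0.174397

m-sum 0 ✓  L=16 even ✓  0≤4≤12 ✓
Π(2lᵢ+1) = 13×13×9 = 1521
triangle coeff Δ(6,6,4) = 1/15315300
Σ_t [2,6]: t=2:+1/829440 t=3:−1/25920 t=4:+1/9216 t=5:−1/25920 t=6:+1/829440 = 7/207360
(3j)²=28/2431 [(6 6 4; 0 0 0)], sign=+1
Σ_t [8,8]: t=8:+1/3870720 = 1/3870720
(3j)²=135/6188 [(6 6 4; -4 6 -2)], sign=+1
⇒ 4πI² = 1215/3179
I = (+1)√(1215/3179/(4π)) = 0.17439657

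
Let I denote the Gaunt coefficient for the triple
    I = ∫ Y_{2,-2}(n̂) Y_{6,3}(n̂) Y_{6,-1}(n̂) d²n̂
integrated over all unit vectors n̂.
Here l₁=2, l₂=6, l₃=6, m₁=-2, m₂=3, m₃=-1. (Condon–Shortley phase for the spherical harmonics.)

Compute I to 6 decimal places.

Rules hold: Σm=0, L=14 even, 4≤6≤8.
N = 5·13·13 = 845
Δ = 2!·2!·10!/15! = 1/90090
Racah Σ t=0..2: t=0:+1/69120 t=1:−1/14400 t=2:+1/69120 = -7/172800
⇒ 3j(2 6 6; 0 0 0)² = 14/715, sgn -1
Racah Σ t=2..2: t=2:+1/120960 = 1/120960
⇒ 3j(2 6 6; -2 3 -1)² = 24/1001, sgn -1
4πI² = N·(3j₀)²·(3jₘ)² = 48/121
I = +1·√(0.396694/4π) = 0.17767364

0.177674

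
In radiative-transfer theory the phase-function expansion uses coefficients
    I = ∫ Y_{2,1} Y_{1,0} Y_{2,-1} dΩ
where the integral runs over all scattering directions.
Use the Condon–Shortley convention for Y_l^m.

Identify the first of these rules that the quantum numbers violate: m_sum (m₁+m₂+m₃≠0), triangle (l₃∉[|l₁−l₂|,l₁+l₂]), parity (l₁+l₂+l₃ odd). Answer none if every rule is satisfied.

azimuthal sum: 1 + 0 − 1 = 0  ✓
1 ≤ 2 ≤ 3 (triangle on l)  ✓
L = 2 + 1 + 2 = 5 (odd)  ✗

parity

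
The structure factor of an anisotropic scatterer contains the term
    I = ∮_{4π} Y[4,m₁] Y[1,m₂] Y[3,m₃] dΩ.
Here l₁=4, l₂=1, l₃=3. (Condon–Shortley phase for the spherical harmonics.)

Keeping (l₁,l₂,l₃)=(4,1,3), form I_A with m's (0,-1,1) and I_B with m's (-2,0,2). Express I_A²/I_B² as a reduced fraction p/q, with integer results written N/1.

Same 4,1,3: normalisation and zero-m 3j drop out of the ratio.
A: Δ: 2! 6! 0! / 9! → 1/252; sum: t=0:+1/96 = 1/96; 3j²(4 1 3; 0 -1 1) = Δ·Π!·Σ² = 1/42  (sign +1)
B: Δ: 2! 6! 0! / 9! → 1/252; sum: t=1:−1/120 = -1/120; 3j²(4 1 3; -2 0 2) = Δ·Π!·Σ² = 1/21  (sign +1)
I_A²/I_B² = (1/42)/(1/21) = 1/2

1/2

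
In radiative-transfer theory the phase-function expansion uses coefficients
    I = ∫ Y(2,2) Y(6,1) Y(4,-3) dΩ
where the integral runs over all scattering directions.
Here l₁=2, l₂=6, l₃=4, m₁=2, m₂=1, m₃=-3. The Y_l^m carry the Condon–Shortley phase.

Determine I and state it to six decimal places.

-0.035563

Checks pass: Σm=0; 12 even; l₃=4∈[4,8].
(2·2+1)(2·6+1)(2·4+1) = 585
Δ: 4! 0! 8! / 13! → 1/6435
sum: t=2:+1/2304 = 1/2304
3j²(2 6 4; 0 0 0) = Δ·Π!·Σ² = 5/143  (sign +1)
sum: t=0:+1/120960 = 1/120960
3j²(2 6 4; 2 1 -3) = Δ·Π!·Σ² = 1/1287  (sign -1)
combine: 4πI² = 585·5/143·1/1287 = 25/1573
take √, sign -1: I = -0.03556319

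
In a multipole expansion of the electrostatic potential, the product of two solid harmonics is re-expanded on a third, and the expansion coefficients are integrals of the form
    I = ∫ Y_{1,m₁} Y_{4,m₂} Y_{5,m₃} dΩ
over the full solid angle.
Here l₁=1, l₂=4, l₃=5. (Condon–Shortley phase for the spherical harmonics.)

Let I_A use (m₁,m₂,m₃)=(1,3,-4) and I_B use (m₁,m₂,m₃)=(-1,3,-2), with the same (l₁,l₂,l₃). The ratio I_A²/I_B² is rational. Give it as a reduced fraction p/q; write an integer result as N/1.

l's match ⇒ only the (l;m) 3-j factors differ between A and B.
A: triangle coeff Δ(1,4,5) = 1/495; Σ_t [0,0]: t=0:+1/10080 = 1/10080; (3j)²=4/55 [(1 4 5; 1 3 -4)], sign=-1
B: triangle coeff Δ(1,4,5) = 1/495; Σ_t [0,0]: t=0:+1/10080 = 1/10080; (3j)²=1/165 [(1 4 5; -1 3 -2)], sign=-1
I_A²/I_B² = (4/55)/(1/165) = 12/1

12/1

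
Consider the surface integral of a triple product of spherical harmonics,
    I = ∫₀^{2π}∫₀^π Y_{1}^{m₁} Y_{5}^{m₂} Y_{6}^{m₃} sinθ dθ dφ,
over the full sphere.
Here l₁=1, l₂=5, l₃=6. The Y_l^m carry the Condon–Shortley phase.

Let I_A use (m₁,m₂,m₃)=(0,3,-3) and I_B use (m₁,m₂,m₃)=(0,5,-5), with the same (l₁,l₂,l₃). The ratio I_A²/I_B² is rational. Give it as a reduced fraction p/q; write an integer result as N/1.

27/11

Same 1,5,6: normalisation and zero-m 3j drop out of the ratio.
A: Δ: 0! 2! 10! / 13! → 1/858; sum: t=0:+1/80640 = 1/80640; 3j²(1 5 6; 0 3 -3) = Δ·Π!·Σ² = 9/286  (sign -1)
B: Δ: 0! 2! 10! / 13! → 1/858; sum: t=0:+1/3628800 = 1/3628800; 3j²(1 5 6; 0 5 -5) = Δ·Π!·Σ² = 1/78  (sign -1)
I_A²/I_B² = (9/286)/(1/78) = 27/11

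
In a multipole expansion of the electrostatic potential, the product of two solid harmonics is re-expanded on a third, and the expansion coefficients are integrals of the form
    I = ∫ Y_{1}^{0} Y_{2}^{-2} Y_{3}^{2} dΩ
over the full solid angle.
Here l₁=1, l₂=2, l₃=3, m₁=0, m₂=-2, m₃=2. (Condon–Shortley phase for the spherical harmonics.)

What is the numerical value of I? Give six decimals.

0.184674

Checks pass: Σm=0; 6 even; l₃=3∈[1,3].
(2·1+1)(2·2+1)(2·3+1) = 105
Δ: 0! 2! 4! / 7! → 1/105
sum: t=0:+1/4 = 1/4
3j²(1 2 3; 0 0 0) = Δ·Π!·Σ² = 3/35  (sign -1)
sum: t=0:+1/24 = 1/24
3j²(1 2 3; 0 -2 2) = Δ·Π!·Σ² = 1/21  (sign -1)
combine: 4πI² = 105·3/35·1/21 = 3/7
take √, sign +1: I = 0.18467439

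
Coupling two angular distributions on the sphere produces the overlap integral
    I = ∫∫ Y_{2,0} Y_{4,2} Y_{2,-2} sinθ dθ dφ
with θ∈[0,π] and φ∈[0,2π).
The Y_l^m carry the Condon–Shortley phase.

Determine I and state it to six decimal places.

m-sum 0 ✓  L=8 even ✓  2≤2≤6 ✓
Π(2lᵢ+1) = 5×9×5 = 225
triangle coeff Δ(2,4,2) = 1/630
Σ_t [2,2]: t=2:+1/16 = 1/16
(3j)²=2/35 [(2 4 2; 0 0 0)], sign=+1
Σ_t [2,2]: t=2:+1/96 = 1/96
(3j)²=1/42 [(2 4 2; 0 2 -2)], sign=+1
⇒ 4πI² = 15/49
I = (+1)√(15/49/(4π)) = 0.15607835

0.156078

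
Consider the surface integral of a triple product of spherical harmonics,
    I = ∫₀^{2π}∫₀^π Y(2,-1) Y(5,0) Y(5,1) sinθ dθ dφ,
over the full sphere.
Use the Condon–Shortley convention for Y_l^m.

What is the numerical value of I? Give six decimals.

m-sum 0 ✓  L=12 even ✓  3≤5≤7 ✓
Π(2lᵢ+1) = 5×11×11 = 605
triangle coeff Δ(2,5,5) = 1/38610
Σ_t [0,2]: t=0:+1/2880 t=1:−1/576 t=2:+1/2880 = -1/960
(3j)²=10/429 [(2 5 5; 0 0 0)], sign=+1
Σ_t [1,2]: t=1:−1/1152 t=2:+1/1440 = -1/5760
(3j)²=1/858 [(2 5 5; -1 0 1)], sign=-1
⇒ 4πI² = 25/1521
I = (-1)√(25/1521/(4π)) = -0.03616600

-0.036166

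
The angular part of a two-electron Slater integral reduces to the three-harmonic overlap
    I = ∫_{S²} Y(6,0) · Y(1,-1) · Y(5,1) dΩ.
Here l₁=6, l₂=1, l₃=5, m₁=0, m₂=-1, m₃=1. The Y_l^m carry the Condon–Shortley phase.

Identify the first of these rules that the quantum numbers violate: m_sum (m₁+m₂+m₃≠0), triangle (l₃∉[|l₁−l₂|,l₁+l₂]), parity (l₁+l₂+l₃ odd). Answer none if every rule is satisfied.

none

azimuthal sum: 0 − 1 + 1 = 0  ✓
5 ≤ 5 ≤ 7 (triangle on l)  ✓
L = 6 + 1 + 5 = 12 (even)  ✓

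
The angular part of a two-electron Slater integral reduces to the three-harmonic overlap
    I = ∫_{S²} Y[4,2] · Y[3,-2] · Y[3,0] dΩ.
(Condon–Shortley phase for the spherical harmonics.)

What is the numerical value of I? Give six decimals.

-0.044418

Checks pass: Σm=0; 10 even; l₃=3∈[1,7].
(2·4+1)(2·3+1)(2·3+1) = 441
Δ: 4! 4! 2! / 11! → 1/34650
sum: t=1:−1/72 t=2:+1/16 t=3:−1/72 = 5/144
3j²(4 3 3; 0 0 0) = Δ·Π!·Σ² = 2/77  (sign -1)
sum: t=0:+1/96 t=1:−1/72 = -1/288
3j²(4 3 3; 2 -2 0) = Δ·Π!·Σ² = 1/462  (sign +1)
combine: 4πI² = 441·2/77·1/462 = 3/121
take √, sign -1: I = -0.04441841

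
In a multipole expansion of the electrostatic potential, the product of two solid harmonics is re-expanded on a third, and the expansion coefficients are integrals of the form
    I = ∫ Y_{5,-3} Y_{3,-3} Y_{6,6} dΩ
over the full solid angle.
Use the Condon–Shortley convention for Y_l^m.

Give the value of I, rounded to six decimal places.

Checks pass: Σm=0; 14 even; l₃=6∈[2,8].
(2·5+1)(2·3+1)(2·6+1) = 1001
Δ: 2! 8! 4! / 15! → 1/675675
sum: t=0:+1/8640 t=1:−1/2304 t=2:+1/8640 = -7/34560
3j²(5 3 6; 0 0 0) = Δ·Π!·Σ² = 7/429  (sign -1)
sum: t=0:+1/1935360 = 1/1935360
3j²(5 3 6; -3 -3 6) = Δ·Π!·Σ² = 1/91  (sign +1)
combine: 4πI² = 1001·7/429·1/91 = 7/39
take √, sign -1: I = -0.11951207

-0.119512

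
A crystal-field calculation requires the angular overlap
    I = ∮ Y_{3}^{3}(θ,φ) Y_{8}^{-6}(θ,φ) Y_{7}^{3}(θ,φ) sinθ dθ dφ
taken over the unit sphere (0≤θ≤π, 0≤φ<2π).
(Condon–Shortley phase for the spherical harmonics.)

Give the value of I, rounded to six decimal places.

m-sum 0 ✓  L=18 even ✓  5≤7≤11 ✓
Π(2lᵢ+1) = 7×17×15 = 1785
triangle coeff Δ(3,8,7) = 1/5290740
Σ_t [1,3]: t=1:−1/7257600 t=2:+1/2073600 t=3:−1/7257600 = 1/4838400
(3j)²=252/20995 [(3 8 7; 0 0 0)], sign=-1
Σ_t [0,0]: t=0:+1/348364800 = 1/348364800
(3j)²=11/646 [(3 8 7; 3 -6 3)], sign=+1
⇒ 4πI² = 29106/79781
I = (-1)√(29106/79781/(4π)) = -0.17038705

-0.170387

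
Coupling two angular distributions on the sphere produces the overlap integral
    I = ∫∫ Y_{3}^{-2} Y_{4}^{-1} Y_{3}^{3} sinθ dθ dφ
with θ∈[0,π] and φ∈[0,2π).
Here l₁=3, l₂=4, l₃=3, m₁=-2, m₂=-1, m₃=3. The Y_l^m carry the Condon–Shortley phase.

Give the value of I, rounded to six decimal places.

0.140463

Checks pass: Σm=0; 10 even; l₃=3∈[1,7].
(2·3+1)(2·4+1)(2·3+1) = 441
Δ: 4! 2! 4! / 11! → 1/34650
sum: t=1:−1/72 t=2:+1/16 t=3:−1/72 = 5/144
3j²(3 4 3; 0 0 0) = Δ·Π!·Σ² = 2/77  (sign -1)
sum: t=3:−1/288 = -1/288
3j²(3 4 3; -2 -1 3) = Δ·Π!·Σ² = 5/231  (sign -1)
combine: 4πI² = 441·2/77·5/231 = 30/121
take √, sign +1: I = 0.14046335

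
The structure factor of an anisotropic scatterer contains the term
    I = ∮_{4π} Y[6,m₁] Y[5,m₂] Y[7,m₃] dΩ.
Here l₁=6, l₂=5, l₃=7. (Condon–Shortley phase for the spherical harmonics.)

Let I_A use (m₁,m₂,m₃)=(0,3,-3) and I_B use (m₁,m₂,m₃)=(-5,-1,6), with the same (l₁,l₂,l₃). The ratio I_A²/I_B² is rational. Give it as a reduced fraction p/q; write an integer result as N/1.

1323/1573

Shared (l₁,l₂,l₃)=(6,5,7): N and (l;000)² cancel in I_A²/I_B².
A: Δ = 4!·8!·6!/19! = 1/174594420; Racah Σ t=2..4: t=2:+1/1658880 t=3:−1/518400 t=4:+1/1658880 = -1/1382400; ⇒ 3j(6 5 7; 0 3 -3)² = 504/46189, sgn -1
B: Δ = 4!·8!·6!/19! = 1/174594420; Racah Σ t=3..4: t=3:−1/29030400 t=4:+1/87091200 = -1/43545600; ⇒ 3j(6 5 7; -5 -1 6)² = 88/6783, sgn +1
I_A²/I_B² = (504/46189)/(88/6783) = 1323/1573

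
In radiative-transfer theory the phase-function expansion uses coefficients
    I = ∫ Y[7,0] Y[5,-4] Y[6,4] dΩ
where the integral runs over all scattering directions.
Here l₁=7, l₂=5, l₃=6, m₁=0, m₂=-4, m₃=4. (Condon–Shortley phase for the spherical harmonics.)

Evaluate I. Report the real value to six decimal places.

0.150533

Rules hold: Σm=0, L=18 even, 2≤6≤12.
N = 15·11·13 = 2145
Δ = 6!·8!·4!/19! = 1/174594420
Racah Σ t=1..5: t=1:−1/4147200 t=2:+1/207360 t=3:−1/82944 t=4:+1/207360 t=5:−1/4147200 = -1/345600
⇒ 3j(7 5 6; 0 0 0)² = 420/46189, sgn -1
Racah Σ t=0..1: t=0:+1/21772800 t=1:−1/4147200 = -17/87091200
⇒ 3j(7 5 6; 0 -4 4)² = 119/8151, sgn -1
4πI² = N·(3j₀)²·(3jₘ)² = 14700/51623
I = +1·√(0.284757/4π) = 0.15053314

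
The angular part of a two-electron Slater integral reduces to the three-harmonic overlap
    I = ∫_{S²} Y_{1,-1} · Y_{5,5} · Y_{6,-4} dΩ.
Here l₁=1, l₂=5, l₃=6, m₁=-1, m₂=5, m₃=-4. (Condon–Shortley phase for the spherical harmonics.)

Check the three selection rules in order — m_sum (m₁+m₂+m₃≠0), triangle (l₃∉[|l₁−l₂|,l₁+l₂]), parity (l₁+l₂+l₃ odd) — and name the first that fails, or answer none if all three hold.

none

Σmᵢ = 0  ✓
l₃∈[|l₁−l₂|,l₁+l₂]=[4,6], have l₃=6  ✓
Σlᵢ = 12 ⇒ even  ✓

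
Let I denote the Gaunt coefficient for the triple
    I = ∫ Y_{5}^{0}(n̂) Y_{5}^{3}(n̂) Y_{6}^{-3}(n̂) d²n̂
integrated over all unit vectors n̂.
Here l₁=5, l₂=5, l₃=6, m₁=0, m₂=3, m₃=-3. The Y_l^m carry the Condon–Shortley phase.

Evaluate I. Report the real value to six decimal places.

0.132857

Checks pass: Σm=0; 16 even; l₃=6∈[0,10].
(2·5+1)(2·5+1)(2·6+1) = 1573
Δ: 4! 6! 6! / 17! → 1/28588560
sum: t=0:+1/345600 t=1:−1/13824 t=2:+1/5184 t=3:−1/13824 t=4:+1/345600 = 7/129600
3j²(5 5 6; 0 0 0) = Δ·Π!·Σ² = 80/7293  (sign +1)
sum: t=2:+1/103680 t=3:−1/34560 t=4:+1/138240 = -1/82944
3j²(5 5 6; 0 3 -3) = Δ·Π!·Σ² = 125/9724  (sign +1)
combine: 4πI² = 1573·80/7293·125/9724 = 2500/11271
take √, sign +1: I = 0.13285682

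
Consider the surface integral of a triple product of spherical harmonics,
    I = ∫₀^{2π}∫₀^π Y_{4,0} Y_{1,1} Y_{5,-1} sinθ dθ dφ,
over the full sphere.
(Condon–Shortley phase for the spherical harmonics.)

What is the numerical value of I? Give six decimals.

-0.190188

Rules hold: Σm=0, L=10 even, 3≤5≤5.
N = 9·3·11 = 297
Δ = 0!·8!·2!/11! = 1/495
Racah Σ t=0..0: t=0:+1/576 = 1/576
⇒ 3j(4 1 5; 0 0 0)² = 5/99, sgn -1
Racah Σ t=0..0: t=0:+1/1152 = 1/1152
⇒ 3j(4 1 5; 0 1 -1)² = 1/33, sgn +1
4πI² = N·(3j₀)²·(3jₘ)² = 5/11
I = -1·√(0.454545/4π) = -0.19018827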